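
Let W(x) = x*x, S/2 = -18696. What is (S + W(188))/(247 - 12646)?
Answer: 2048/12399 ≈ 0.16517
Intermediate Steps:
S = -37392 (S = 2*(-18696) = -37392)
W(x) = x²
(S + W(188))/(247 - 12646) = (-37392 + 188²)/(247 - 12646) = (-37392 + 35344)/(-12399) = -2048*(-1/12399) = 2048/12399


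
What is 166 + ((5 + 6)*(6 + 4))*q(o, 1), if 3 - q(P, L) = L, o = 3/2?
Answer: 386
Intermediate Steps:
o = 3/2 (o = 3*(1/2) = 3/2 ≈ 1.5000)
q(P, L) = 3 - L
166 + ((5 + 6)*(6 + 4))*q(o, 1) = 166 + ((5 + 6)*(6 + 4))*(3 - 1*1) = 166 + (11*10)*(3 - 1) = 166 + 110*2 = 166 + 220 = 386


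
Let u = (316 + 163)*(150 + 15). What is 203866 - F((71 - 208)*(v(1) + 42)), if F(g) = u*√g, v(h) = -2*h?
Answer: 203866 - 158070*I*√1370 ≈ 2.0387e+5 - 5.8507e+6*I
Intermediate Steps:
u = 79035 (u = 479*165 = 79035)
F(g) = 79035*√g
203866 - F((71 - 208)*(v(1) + 42)) = 203866 - 79035*√((71 - 208)*(-2*1 + 42)) = 203866 - 79035*√(-137*(-2 + 42)) = 203866 - 79035*√(-137*40) = 203866 - 79035*√(-5480) = 203866 - 79035*2*I*√1370 = 203866 - 158070*I*√1370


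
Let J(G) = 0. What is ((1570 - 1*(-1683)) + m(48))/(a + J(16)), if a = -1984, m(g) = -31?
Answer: -1611/992 ≈ -1.6240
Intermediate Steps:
((1570 - 1*(-1683)) + m(48))/(a + J(16)) = ((1570 - 1*(-1683)) - 31)/(-1984 + 0) = ((1570 + 1683) - 31)/(-1984) = (3253 - 31)*(-1/1984) = 3222*(-1/1984) = -1611/992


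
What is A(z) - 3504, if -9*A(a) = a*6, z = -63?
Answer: -3462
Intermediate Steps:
A(a) = -2*a/3 (A(a) = -a*6/9 = -2*a/3)
A(z) - 3504 = -2/3*(-63) - 3504 = 42 - 3504 = -3462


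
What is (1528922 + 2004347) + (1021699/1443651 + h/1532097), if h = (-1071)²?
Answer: 124046584470820699/35108148669 ≈ 3.5333e+6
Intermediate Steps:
h = 1147041
(1528922 + 2004347) + (1021699/1443651 + h/1532097) = (1528922 + 2004347) + (1021699/1443651 + 1147041/1532097) = 3533269 + (1021699*(1/1443651) + 1147041*(1/1532097)) = 3533269 + (1021699/1443651 + 18207/24319) = 3533269 + 51131251738/35108148669 = 124046584470820699/35108148669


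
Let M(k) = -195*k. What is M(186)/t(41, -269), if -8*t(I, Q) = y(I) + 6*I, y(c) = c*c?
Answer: 290160/1927 ≈ 150.58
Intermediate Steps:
y(c) = c²
t(I, Q) = -3*I/4 - I²/8 (t(I, Q) = -(I² + 6*I)/8 = -3*I/4 - I²/8)
M(186)/t(41, -269) = (-195*186)/(((⅛)*41*(-6 - 1*41))) = -36270*8/(41*(-6 - 41)) = -36270/((⅛)*41*(-47)) = -36270/(-1927/8) = -36270*(-8/1927) = 290160/1927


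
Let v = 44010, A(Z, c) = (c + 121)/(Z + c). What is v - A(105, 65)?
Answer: 3740757/85 ≈ 44009.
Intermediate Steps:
A(Z, c) = (121 + c)/(Z + c)
v - A(105, 65) = 44010 - (121 + 65)/(105 + 65) = 44010 - 186/170 = 44010 - 1*93/85 = 44010 - 93/85 = 3740757/85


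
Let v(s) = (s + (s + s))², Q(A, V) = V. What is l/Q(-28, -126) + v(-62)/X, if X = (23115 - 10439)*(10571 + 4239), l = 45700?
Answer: -1072415991613/2956772070 ≈ -362.70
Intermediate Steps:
v(s) = 9*s² (v(s) = (s + 2*s)² = (3*s)² = 9*s²)
X = 187731560 (X = 12676*14810 = 187731560)
l/Q(-28, -126) + v(-62)/X = 45700/(-126) + (9*(-62)²)/187731560 = 45700*(-1/126) + (9*3844)*(1/187731560) = -22850/63 + 34596*(1/187731560) = -22850/63 + 8649/46932890 = -1072415991613/2956772070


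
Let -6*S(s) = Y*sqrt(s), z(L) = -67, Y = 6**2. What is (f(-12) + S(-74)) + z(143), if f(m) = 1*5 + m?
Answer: -74 - 6*I*sqrt(74) ≈ -74.0 - 51.614*I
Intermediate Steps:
Y = 36
f(m) = 5 + m
S(s) = -6*sqrt(s)
(f(-12) + S(-74)) + z(143) = ((5 - 12) - 6*I*sqrt(74)) - 67 = (-7 - 6*I*sqrt(74)) - 67 = -74 - 6*I*sqrt(74)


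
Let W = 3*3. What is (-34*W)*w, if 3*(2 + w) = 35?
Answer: -2958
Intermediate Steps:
w = 29/3 (w = -2 + (⅓)*35 = -2 + 35/3 = 29/3 ≈ 9.6667)
W = 9
(-34*W)*w = -34*9*(29/3) = -306*29/3 = -2958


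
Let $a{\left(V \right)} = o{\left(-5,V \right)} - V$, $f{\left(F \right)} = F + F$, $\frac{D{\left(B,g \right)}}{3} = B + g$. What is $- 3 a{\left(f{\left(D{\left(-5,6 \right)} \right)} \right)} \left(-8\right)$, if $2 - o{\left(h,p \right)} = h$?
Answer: $24$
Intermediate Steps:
$D{\left(B,g \right)} = 3 B + 3 g$ ($D{\left(B,g \right)} = 3 \left(B + g\right) = 3 B + 3 g$)
$o{\left(h,p \right)} = 2 - h$
$f{\left(F \right)} = 2 F$
$a{\left(V \right)} = 7 - V$ ($a{\left(V \right)} = \left(2 - -5\right) - V = \left(2 + 5\right) - V = 7 - V$)
$- 3 a{\left(f{\left(D{\left(-5,6 \right)} \right)} \right)} \left(-8\right) = - 3 \left(7 - 2 \left(3 \left(-5\right) + 3 \cdot 6\right)\right) \left(-8\right) = - 3 \left(7 - 2 \left(-15 + 18\right)\right) \left(-8\right) = - 3 \left(7 - 2 \cdot 3\right) \left(-8\right) = - 3 \left(7 - 6\right) \left(-8\right) = \left(-3\right) 1 \left(-8\right) = \left(-3\right) \left(-8\right) = 24$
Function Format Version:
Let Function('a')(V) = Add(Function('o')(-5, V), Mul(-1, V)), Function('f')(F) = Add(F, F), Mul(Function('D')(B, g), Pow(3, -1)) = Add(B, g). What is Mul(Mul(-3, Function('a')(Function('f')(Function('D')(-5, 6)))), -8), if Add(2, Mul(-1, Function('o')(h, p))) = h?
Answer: 24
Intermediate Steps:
Function('D')(B, g) = Add(Mul(3, B), Mul(3, g)) (Function('D')(B, g) = Mul(3, Add(B, g)) = Add(Mul(3, B), Mul(3, g)))
Function('o')(h, p) = Add(2, Mul(-1, h))
Function('f')(F) = Mul(2, F)
Function('a')(V) = Add(7, Mul(-1, V)) (Function('a')(V) = Add(Add(2, Mul(-1, -5)), Mul(-1, V)) = Add(Add(2, 5), Mul(-1, V)) = Add(7, Mul(-1, V)))
Mul(Mul(-3, Function('a')(Function('f')(Function('D')(-5, 6)))), -8) = Mul(Mul(-3, Add(7, Mul(-1, Mul(2, Add(Mul(3, -5), Mul(3, 6)))))), -8) = Mul(Mul(-3, Add(7, Mul(-1, Mul(2, Add(-15, 18))))), -8) = Mul(Mul(-3, Add(7, Mul(-1, Mul(2, 3)))), -8) = Mul(Mul(-3, Add(7, Mul(-1, 6))), -8) = Mul(Mul(-3, Add(7, -6)), -8) = Mul(Mul(-3, 1), -8) = Mul(-3, -8) = 24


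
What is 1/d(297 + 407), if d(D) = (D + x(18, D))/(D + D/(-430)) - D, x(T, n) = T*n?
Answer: -429/293846 ≈ -0.0014599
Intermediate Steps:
d(D) = 8170/429 - D (d(D) = (D + 18*D)/(D + D/(-430)) - D = (19*D)/(D + D*(-1/430)) - D = (19*D)/(D - D/430) - D = (19*D)/((429*D/430)) - D = (19*D)*(430/(429*D)) - D = 8170/429 - D)
1/d(297 + 407) = 1/(8170/429 - (297 + 407)) = 1/(8170/429 - 1*704) = 1/(8170/429 - 704) = 1/(-293846/429) = -429/293846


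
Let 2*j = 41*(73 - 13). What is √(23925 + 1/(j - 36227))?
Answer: 2*√7325775232582/34997 ≈ 154.68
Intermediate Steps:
j = 1230 (j = (41*(73 - 13))/2 = (41*60)/2 = (½)*2460 = 1230)
√(23925 + 1/(j - 36227)) = √(23925 + 1/(1230 - 36227)) = √(23925 + 1/(-34997)) = √(23925 - 1/34997) = √(837303224/34997) = 2*√7325775232582/34997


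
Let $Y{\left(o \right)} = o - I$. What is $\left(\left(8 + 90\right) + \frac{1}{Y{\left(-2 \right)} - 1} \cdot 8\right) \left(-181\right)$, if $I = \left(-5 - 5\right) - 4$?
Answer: $- \frac{196566}{11} \approx -17870.0$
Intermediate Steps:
$I = -14$ ($I = -10 - 4 = -14$)
$Y{\left(o \right)} = 14 + o$ ($Y{\left(o \right)} = o - -14 = o + 14 = 14 + o$)
$\left(\left(8 + 90\right) + \frac{1}{Y{\left(-2 \right)} - 1} \cdot 8\right) \left(-181\right) = \left(\left(8 + 90\right) + \frac{1}{\left(14 - 2\right) - 1} \cdot 8\right) \left(-181\right) = \left(98 + \frac{1}{12 - 1} \cdot 8\right) \left(-181\right) = \left(98 + \frac{1}{11} \cdot 8\right) \left(-181\right) = \left(98 + \frac{8}{11}\right) \left(-181\right) = \frac{1086}{11} \left(-181\right) = - \frac{196566}{11}$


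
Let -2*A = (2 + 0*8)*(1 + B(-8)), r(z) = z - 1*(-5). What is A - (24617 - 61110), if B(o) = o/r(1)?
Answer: 109480/3 ≈ 36493.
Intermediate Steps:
r(z) = 5 + z (r(z) = z + 5 = 5 + z)
B(o) = o/6 (B(o) = o/(5 + 1) = o/6)
A = 1/3 (A = -(2 + 0*8)*(1 + (1/6)*(-8))/2 = -(2 + 0)*(1 - 4/3)/2 = -(-1)/3 = -1/2*(-2/3) = 1/3 ≈ 0.33333)
A - (24617 - 61110) = 1/3 - (24617 - 61110) = 1/3 - 1*(-36493) = 1/3 + 36493 = 109480/3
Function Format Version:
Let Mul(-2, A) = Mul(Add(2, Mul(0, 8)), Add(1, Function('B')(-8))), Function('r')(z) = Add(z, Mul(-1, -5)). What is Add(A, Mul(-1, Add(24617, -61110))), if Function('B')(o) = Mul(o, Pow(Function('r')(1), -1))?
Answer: Rational(109480, 3) ≈ 36493.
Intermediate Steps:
Function('r')(z) = Add(5, z) (Function('r')(z) = Add(z, 5) = Add(5, z))
Function('B')(o) = Mul(Rational(1, 6), o) (Function('B')(o) = Mul(o, Pow(Add(5, 1), -1)) = Mul(o, Pow(6, -1)) = Mul(o, Rational(1, 6)) = Mul(Rational(1, 6), o))
A = Rational(1, 3) (A = Mul(Rational(-1, 2), Mul(Add(2, Mul(0, 8)), Add(1, Mul(Rational(1, 6), -8)))) = Mul(Rational(-1, 2), Mul(Add(2, 0), Add(1, Rational(-4, 3)))) = Mul(Rational(-1, 2), Mul(2, Rational(-1, 3))) = Mul(Rational(-1, 2), Rational(-2, 3)) = Rational(1, 3) ≈ 0.33333)
Add(A, Mul(-1, Add(24617, -61110))) = Add(Rational(1, 3), Mul(-1, Add(24617, -61110))) = Add(Rational(1, 3), Mul(-1, -36493)) = Add(Rational(1, 3), 36493) = Rational(109480, 3)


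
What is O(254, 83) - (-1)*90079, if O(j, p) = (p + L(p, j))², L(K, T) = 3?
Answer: 97475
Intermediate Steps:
O(j, p) = (3 + p)² (O(j, p) = (p + 3)² = (3 + p)²)
O(254, 83) - (-1)*90079 = (3 + 83)² - (-1)*90079 = 86² - 1*(-90079) = 7396 + 90079 = 97475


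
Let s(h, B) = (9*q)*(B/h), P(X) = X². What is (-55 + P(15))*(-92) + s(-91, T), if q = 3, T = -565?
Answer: -1407985/91 ≈ -15472.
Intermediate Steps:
s(h, B) = 27*B/h (s(h, B) = (9*3)*(B/h) = 27*(B/h) = 27*B/h)
(-55 + P(15))*(-92) + s(-91, T) = (-55 + 15²)*(-92) + 27*(-565)/(-91) = (-55 + 225)*(-92) + 27*(-565)*(-1/91) = 170*(-92) + 15255/91 = -15640 + 15255/91 = -1407985/91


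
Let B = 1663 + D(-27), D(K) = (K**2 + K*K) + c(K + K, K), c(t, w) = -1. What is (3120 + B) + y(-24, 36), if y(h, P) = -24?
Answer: 6216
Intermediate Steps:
D(K) = -1 + 2*K**2 (D(K) = (K**2 + K*K) - 1 = (K**2 + K**2) - 1 = 2*K**2 - 1 = -1 + 2*K**2)
B = 3120 (B = 1663 + (-1 + 2*(-27)**2) = 1663 + (-1 + 2*729) = 1663 + (-1 + 1458) = 1663 + 1457 = 3120)
(3120 + B) + y(-24, 36) = (3120 + 3120) - 24 = 6240 - 24 = 6216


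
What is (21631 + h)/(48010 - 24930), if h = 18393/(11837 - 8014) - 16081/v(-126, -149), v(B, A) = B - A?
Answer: 368187515/405880264 ≈ 0.90713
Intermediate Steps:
h = -61054624/87929 (h = 18393/(11837 - 8014) - 16081/(-126 - 1*(-149)) = 18393/3823 - 16081/(-126 + 149) = 18393*(1/3823) - 16081/23 = 18393/3823 - 16081*1/23 = 18393/3823 - 16081/23 = -61054624/87929 ≈ -694.36)
(21631 + h)/(48010 - 24930) = (21631 - 61054624/87929)/(48010 - 24930) = (1840937575/87929)/23080 = (1840937575/87929)*(1/23080) = 368187515/405880264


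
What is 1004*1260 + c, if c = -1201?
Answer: 1263839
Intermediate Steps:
1004*1260 + c = 1004*1260 - 1201 = 1265040 - 1201 = 1263839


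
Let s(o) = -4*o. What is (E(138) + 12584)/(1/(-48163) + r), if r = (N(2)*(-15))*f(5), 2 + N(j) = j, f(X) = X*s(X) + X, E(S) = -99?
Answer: -601315055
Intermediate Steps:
f(X) = X - 4*X² (f(X) = X*(-4*X) + X = -4*X² + X = X - 4*X²)
N(j) = -2 + j
r = 0 (r = ((-2 + 2)*(-15))*(5*(1 - 4*5)) = (0*(-15))*(5*(1 - 20)) = 0*(5*(-19)) = 0*(-95) = 0)
(E(138) + 12584)/(1/(-48163) + r) = (-99 + 12584)/(1/(-48163) + 0) = 12485/(-1/48163 + 0) = 12485/(-1/48163) = 12485*(-48163) = -601315055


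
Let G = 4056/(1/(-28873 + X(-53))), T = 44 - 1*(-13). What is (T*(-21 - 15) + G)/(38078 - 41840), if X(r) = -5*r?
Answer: 6446450/209 ≈ 30844.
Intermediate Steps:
T = 57 (T = 44 + 13 = 57)
G = -116034048 (G = 4056/(1/(-28873 - 5*(-53))) = 4056/(1/(-28873 + 265)) = 4056/(1/(-28608)) = 4056/(-1/28608) = 4056*(-28608) = -116034048)
(T*(-21 - 15) + G)/(38078 - 41840) = (57*(-21 - 15) - 116034048)/(38078 - 41840) = (57*(-36) - 116034048)/(-3762) = (-2052 - 116034048)*(-1/3762) = -116036100*(-1/3762) = 6446450/209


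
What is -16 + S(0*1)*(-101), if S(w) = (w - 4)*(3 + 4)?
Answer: 2812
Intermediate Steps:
S(w) = -28 + 7*w (S(w) = (-4 + w)*7 = -28 + 7*w)
-16 + S(0*1)*(-101) = -16 + (-28 + 7*(0*1))*(-101) = -16 + (-28 + 7*0)*(-101) = -16 + (-28 + 0)*(-101) = -16 - 28*(-101) = -16 + 2828 = 2812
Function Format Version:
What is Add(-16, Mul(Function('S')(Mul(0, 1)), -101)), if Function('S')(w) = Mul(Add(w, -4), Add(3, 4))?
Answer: 2812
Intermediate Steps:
Function('S')(w) = Add(-28, Mul(7, w)) (Function('S')(w) = Mul(Add(-4, w), 7) = Add(-28, Mul(7, w)))
Add(-16, Mul(Function('S')(Mul(0, 1)), -101)) = Add(-16, Mul(Add(-28, Mul(7, Mul(0, 1))), -101)) = Add(-16, Mul(Add(-28, Mul(7, 0)), -101)) = Add(-16, Mul(Add(-28, 0), -101)) = Add(-16, Mul(-28, -101)) = Add(-16, 2828) = 2812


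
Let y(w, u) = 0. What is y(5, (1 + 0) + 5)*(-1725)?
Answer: 0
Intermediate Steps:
y(5, (1 + 0) + 5)*(-1725) = 0*(-1725) = 0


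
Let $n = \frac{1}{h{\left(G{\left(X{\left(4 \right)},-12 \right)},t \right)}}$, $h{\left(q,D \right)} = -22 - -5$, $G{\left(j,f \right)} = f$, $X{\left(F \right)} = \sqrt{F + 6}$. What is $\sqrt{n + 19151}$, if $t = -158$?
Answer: $\frac{3 \sqrt{614958}}{17} \approx 138.39$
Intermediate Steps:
$X{\left(F \right)} = \sqrt{6 + F}$
$h{\left(q,D \right)} = -17$ ($h{\left(q,D \right)} = -22 + 5 = -17$)
$n = - \frac{1}{17}$ ($n = \frac{1}{-17} = - \frac{1}{17} \approx -0.058824$)
$\sqrt{n + 19151} = \sqrt{- \frac{1}{17} + 19151} = \sqrt{\frac{325566}{17}} = \frac{3 \sqrt{614958}}{17}$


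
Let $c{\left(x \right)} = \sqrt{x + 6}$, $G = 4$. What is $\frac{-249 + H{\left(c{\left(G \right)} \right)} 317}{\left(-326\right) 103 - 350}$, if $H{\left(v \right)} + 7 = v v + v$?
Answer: $- \frac{351}{16964} - \frac{317 \sqrt{10}}{33928} \approx -0.050237$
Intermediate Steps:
$c{\left(x \right)} = \sqrt{6 + x}$
$H{\left(v \right)} = -7 + v + v^{2}$ ($H{\left(v \right)} = -7 + \left(v v + v\right) = -7 + \left(v^{2} + v\right) = -7 + \left(v + v^{2}\right) = -7 + v + v^{2}$)
$\frac{-249 + H{\left(c{\left(G \right)} \right)} 317}{\left(-326\right) 103 - 350} = \frac{-249 + \left(-7 + \sqrt{6 + 4} + \left(\sqrt{6 + 4}\right)^{2}\right) 317}{\left(-326\right) 103 - 350} = \frac{-249 + \left(-7 + \sqrt{10} + \left(\sqrt{10}\right)^{2}\right) 317}{-33578 - 350} = \frac{-249 + \left(-7 + \sqrt{10} + 10\right) 317}{-33928} = \left(-249 + \left(3 + \sqrt{10}\right) 317\right) \left(- \frac{1}{33928}\right) = \left(-249 + \left(951 + 317 \sqrt{10}\right)\right) \left(- \frac{1}{33928}\right) = \left(702 + 317 \sqrt{10}\right) \left(- \frac{1}{33928}\right) = - \frac{351}{16964} - \frac{317 \sqrt{10}}{33928}$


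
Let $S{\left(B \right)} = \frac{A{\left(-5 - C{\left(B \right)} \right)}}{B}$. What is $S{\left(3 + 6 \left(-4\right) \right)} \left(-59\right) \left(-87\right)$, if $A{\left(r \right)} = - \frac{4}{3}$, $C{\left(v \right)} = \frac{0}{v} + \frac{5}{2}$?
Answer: $\frac{6844}{21} \approx 325.9$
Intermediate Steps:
$C{\left(v \right)} = \frac{5}{2}$ ($C{\left(v \right)} = 0 + 5 \cdot \frac{1}{2} = 0 + \frac{5}{2} = \frac{5}{2}$)
$A{\left(r \right)} = - \frac{4}{3}$ ($A{\left(r \right)} = \left(-4\right) \frac{1}{3} = - \frac{4}{3}$)
$S{\left(B \right)} = - \frac{4}{3 B}$
$S{\left(3 + 6 \left(-4\right) \right)} \left(-59\right) \left(-87\right) = - \frac{4}{3 \left(3 + 6 \left(-4\right)\right)} \left(-59\right) \left(-87\right) = - \frac{4}{3 \left(3 - 24\right)} \left(-59\right) \left(-87\right) = - \frac{4}{3 \left(-21\right)} \left(-59\right) \left(-87\right) = \left(- \frac{4}{3}\right) \left(- \frac{1}{21}\right) \left(-59\right) \left(-87\right) = \frac{4}{63} \left(-59\right) \left(-87\right) = \left(- \frac{236}{63}\right) \left(-87\right) = \frac{6844}{21}$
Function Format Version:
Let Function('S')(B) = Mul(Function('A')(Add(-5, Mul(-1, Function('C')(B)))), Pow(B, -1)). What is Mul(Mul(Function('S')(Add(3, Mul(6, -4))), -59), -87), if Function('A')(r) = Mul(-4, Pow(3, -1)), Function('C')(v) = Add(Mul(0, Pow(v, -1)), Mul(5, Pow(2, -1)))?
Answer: Rational(6844, 21) ≈ 325.90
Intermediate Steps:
Function('C')(v) = Rational(5, 2) (Function('C')(v) = Add(0, Mul(5, Rational(1, 2))) = Add(0, Rational(5, 2)) = Rational(5, 2))
Function('A')(r) = Rational(-4, 3) (Function('A')(r) = Mul(-4, Rational(1, 3)) = Rational(-4, 3))
Function('S')(B) = Mul(Rational(-4, 3), Pow(B, -1))
Mul(Mul(Function('S')(Add(3, Mul(6, -4))), -59), -87) = Mul(Mul(Mul(Rational(-4, 3), Pow(Add(3, Mul(6, -4)), -1)), -59), -87) = Mul(Mul(Mul(Rational(-4, 3), Pow(Add(3, -24), -1)), -59), -87) = Mul(Mul(Mul(Rational(-4, 3), Pow(-21, -1)), -59), -87) = Mul(Mul(Mul(Rational(-4, 3), Rational(-1, 21)), -59), -87) = Mul(Mul(Rational(4, 63), -59), -87) = Mul(Rational(-236, 63), -87) = Rational(6844, 21)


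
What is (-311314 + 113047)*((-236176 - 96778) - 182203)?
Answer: 102138632919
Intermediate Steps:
(-311314 + 113047)*((-236176 - 96778) - 182203) = -198267*(-332954 - 182203) = -198267*(-515157) = 102138632919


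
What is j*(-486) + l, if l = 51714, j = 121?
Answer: -7092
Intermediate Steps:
j*(-486) + l = 121*(-486) + 51714 = -58806 + 51714 = -7092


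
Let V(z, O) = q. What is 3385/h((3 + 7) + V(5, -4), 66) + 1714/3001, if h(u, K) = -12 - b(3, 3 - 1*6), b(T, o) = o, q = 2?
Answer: -10142959/27009 ≈ -375.54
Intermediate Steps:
V(z, O) = 2
h(u, K) = -9 (h(u, K) = -12 - (3 - 1*6) = -12 - (3 - 6) = -12 - 1*(-3) = -12 + 3 = -9)
3385/h((3 + 7) + V(5, -4), 66) + 1714/3001 = 3385/(-9) + 1714/3001 = 3385*(-⅑) + 1714*(1/3001) = -3385/9 + 1714/3001 = -10142959/27009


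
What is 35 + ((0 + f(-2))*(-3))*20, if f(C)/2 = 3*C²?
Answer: -1405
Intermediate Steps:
f(C) = 6*C² (f(C) = 2*(3*C²) = 6*C²)
35 + ((0 + f(-2))*(-3))*20 = 35 + ((0 + 6*(-2)²)*(-3))*20 = 35 + ((0 + 6*4)*(-3))*20 = 35 + ((0 + 24)*(-3))*20 = 35 + (24*(-3))*20 = 35 - 72*20 = 35 - 1440 = -1405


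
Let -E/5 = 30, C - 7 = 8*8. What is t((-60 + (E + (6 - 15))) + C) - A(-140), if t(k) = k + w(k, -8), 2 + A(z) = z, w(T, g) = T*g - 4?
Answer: 1174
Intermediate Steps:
C = 71 (C = 7 + 8*8 = 7 + 64 = 71)
E = -150 (E = -5*30 = -150)
w(T, g) = -4 + T*g
A(z) = -2 + z
t(k) = -4 - 7*k (t(k) = k + (-4 + k*(-8)) = k + (-4 - 8*k) = -4 - 7*k)
t((-60 + (E + (6 - 15))) + C) - A(-140) = (-4 - 7*((-60 + (-150 + (6 - 15))) + 71)) - (-2 - 140) = (-4 - 7*((-60 + (-150 - 9)) + 71)) - 1*(-142) = (-4 - 7*((-60 - 159) + 71)) + 142 = (-4 - 7*(-219 + 71)) + 142 = (-4 - 7*(-148)) + 142 = (-4 + 1036) + 142 = 1032 + 142 = 1174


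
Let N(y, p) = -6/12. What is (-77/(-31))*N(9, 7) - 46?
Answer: -2929/62 ≈ -47.242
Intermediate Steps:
N(y, p) = -½ (N(y, p) = -6*1/12 = -½)
(-77/(-31))*N(9, 7) - 46 = -77/(-31)*(-½) - 46 = -77*(-1/31)*(-½) - 46 = (77/31)*(-½) - 46 = -77/62 - 46 = -2929/62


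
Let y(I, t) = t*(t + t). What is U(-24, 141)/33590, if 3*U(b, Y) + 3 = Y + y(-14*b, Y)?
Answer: 1330/3359 ≈ 0.39595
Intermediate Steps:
y(I, t) = 2*t² (y(I, t) = t*(2*t) = 2*t²)
U(b, Y) = -1 + Y/3 + 2*Y²/3 (U(b, Y) = -1 + (Y + 2*Y²)/3 = -1 + (Y/3 + 2*Y²/3) = -1 + Y/3 + 2*Y²/3)
U(-24, 141)/33590 = (-1 + (⅓)*141 + (⅔)*141²)/33590 = (-1 + 47 + (⅔)*19881)*(1/33590) = (-1 + 47 + 13254)*(1/33590) = 13300*(1/33590) = 1330/3359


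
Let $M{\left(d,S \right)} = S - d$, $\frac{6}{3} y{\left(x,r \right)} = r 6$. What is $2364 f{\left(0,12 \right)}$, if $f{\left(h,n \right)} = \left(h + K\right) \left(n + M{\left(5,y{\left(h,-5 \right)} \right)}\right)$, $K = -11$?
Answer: $208032$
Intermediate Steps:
$y{\left(x,r \right)} = 3 r$ ($y{\left(x,r \right)} = \frac{r 6}{2} = \frac{6 r}{2} = 3 r$)
$f{\left(h,n \right)} = \left(-20 + n\right) \left(-11 + h\right)$ ($f{\left(h,n \right)} = \left(h - 11\right) \left(n + \left(3 \left(-5\right) - 5\right)\right) = \left(-11 + h\right) \left(n - 20\right) = \left(-11 + h\right) \left(-20 + n\right) = \left(-20 + n\right) \left(-11 + h\right)$)
$2364 f{\left(0,12 \right)} = 2364 \left(220 - 0 - 132 + 0 \cdot 12\right) = 2364 \left(220 + 0 - 132 + 0\right) = 2364 \cdot 88 = 208032$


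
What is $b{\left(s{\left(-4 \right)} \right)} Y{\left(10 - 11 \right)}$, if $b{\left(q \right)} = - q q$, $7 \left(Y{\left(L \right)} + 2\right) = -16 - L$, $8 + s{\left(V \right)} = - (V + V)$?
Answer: $0$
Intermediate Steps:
$s{\left(V \right)} = -8 - 2 V$ ($s{\left(V \right)} = -8 - \left(V + V\right) = -8 - 2 V$)
$Y{\left(L \right)} = - \frac{30}{7} - \frac{L}{7}$ ($Y{\left(L \right)} = -2 + \frac{-16 - L}{7} = -2 - \left(\frac{16}{7} + \frac{L}{7}\right) = - \frac{30}{7} - \frac{L}{7}$)
$b{\left(q \right)} = - q^{2}$
$b{\left(s{\left(-4 \right)} \right)} Y{\left(10 - 11 \right)} = - \left(-8 - -8\right)^{2} \left(- \frac{30}{7} - \frac{10 - 11}{7}\right) = - \left(-8 + 8\right)^{2} \left(- \frac{30}{7} - - \frac{1}{7}\right) = - 0^{2} \left(- \frac{30}{7} + \frac{1}{7}\right) = \left(-1\right) 0 \left(- \frac{29}{7}\right) = 0 \left(- \frac{29}{7}\right) = 0$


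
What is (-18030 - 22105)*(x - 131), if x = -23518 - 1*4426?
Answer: 1126790125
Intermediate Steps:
x = -27944 (x = -23518 - 4426 = -27944)
(-18030 - 22105)*(x - 131) = (-18030 - 22105)*(-27944 - 131) = -40135*(-28075) = 1126790125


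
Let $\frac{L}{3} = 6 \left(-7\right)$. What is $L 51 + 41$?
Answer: $-6385$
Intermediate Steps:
$L = -126$ ($L = 3 \cdot 6 \left(-7\right) = 3 \left(-42\right) = -126$)
$L 51 + 41 = \left(-126\right) 51 + 41 = -6426 + 41 = -6385$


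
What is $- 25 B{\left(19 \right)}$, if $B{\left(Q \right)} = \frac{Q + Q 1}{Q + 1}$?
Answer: $- \frac{95}{2} \approx -47.5$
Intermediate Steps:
$B{\left(Q \right)} = \frac{2 Q}{1 + Q}$ ($B{\left(Q \right)} = \frac{Q + Q}{1 + Q} = \frac{2 Q}{1 + Q}$)
$- 25 B{\left(19 \right)} = - 25 \cdot 2 \cdot 19 \frac{1}{1 + 19} = - 25 \cdot 2 \cdot 19 \cdot \frac{1}{20} = \left(-25\right) \frac{19}{10} = - \frac{95}{2}$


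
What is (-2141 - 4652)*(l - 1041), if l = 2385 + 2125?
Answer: -23564917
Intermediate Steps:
l = 4510
(-2141 - 4652)*(l - 1041) = (-2141 - 4652)*(4510 - 1041) = -6793*3469 = -23564917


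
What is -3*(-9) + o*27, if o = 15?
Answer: 432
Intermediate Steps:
-3*(-9) + o*27 = -3*(-9) + 15*27 = 27 + 405 = 432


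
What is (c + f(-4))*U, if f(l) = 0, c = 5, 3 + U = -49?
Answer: -260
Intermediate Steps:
U = -52 (U = -3 - 49 = -52)
(c + f(-4))*U = (5 + 0)*(-52) = 5*(-52) = -260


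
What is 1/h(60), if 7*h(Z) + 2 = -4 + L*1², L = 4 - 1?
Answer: -7/3 ≈ -2.3333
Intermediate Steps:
L = 3
h(Z) = -3/7 (h(Z) = -2/7 + (-4 + 3*1²)/7 = -2/7 + (-4 + 3*1)/7 = -2/7 + (-4 + 3)/7 = -2/7 + (⅐)*(-1) = -2/7 - ⅐ = -3/7)
1/h(60) = 1/(-3/7) = -7/3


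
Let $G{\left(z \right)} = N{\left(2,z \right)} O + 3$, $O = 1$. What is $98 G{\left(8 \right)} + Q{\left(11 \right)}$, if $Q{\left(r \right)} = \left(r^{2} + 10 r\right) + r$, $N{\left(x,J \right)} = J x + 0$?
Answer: $2104$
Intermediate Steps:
$N{\left(x,J \right)} = J x$
$Q{\left(r \right)} = r^{2} + 11 r$
$G{\left(z \right)} = 3 + 2 z$ ($G{\left(z \right)} = z 2 \cdot 1 + 3 = 2 z 1 + 3 = 2 z + 3 = 3 + 2 z$)
$98 G{\left(8 \right)} + Q{\left(11 \right)} = 98 \left(3 + 2 \cdot 8\right) + 11 \left(11 + 11\right) = 98 \left(3 + 16\right) + 11 \cdot 22 = 98 \cdot 19 + 242 = 1862 + 242 = 2104$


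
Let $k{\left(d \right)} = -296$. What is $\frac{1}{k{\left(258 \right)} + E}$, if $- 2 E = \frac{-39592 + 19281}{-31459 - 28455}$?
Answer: $- \frac{119828}{35489399} \approx -0.0033764$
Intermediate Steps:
$E = - \frac{20311}{119828}$ ($E = - \frac{\left(-39592 + 19281\right) \frac{1}{-31459 - 28455}}{2} = - \frac{\left(-20311\right) \frac{1}{-59914}}{2} = - \frac{\left(-20311\right) \left(- \frac{1}{59914}\right)}{2} = \left(- \frac{1}{2}\right) \frac{20311}{59914} = - \frac{20311}{119828} \approx -0.1695$)
$\frac{1}{k{\left(258 \right)} + E} = \frac{1}{-296 - \frac{20311}{119828}} = \frac{1}{- \frac{35489399}{119828}} = - \frac{119828}{35489399}$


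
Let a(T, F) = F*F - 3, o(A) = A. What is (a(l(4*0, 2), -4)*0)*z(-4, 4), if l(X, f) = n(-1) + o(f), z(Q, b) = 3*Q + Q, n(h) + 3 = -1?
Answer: 0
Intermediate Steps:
n(h) = -4 (n(h) = -3 - 1 = -4)
z(Q, b) = 4*Q
l(X, f) = -4 + f
a(T, F) = -3 + F² (a(T, F) = F² - 3 = -3 + F²)
(a(l(4*0, 2), -4)*0)*z(-4, 4) = ((-3 + (-4)²)*0)*(4*(-4)) = ((-3 + 16)*0)*(-16) = (13*0)*(-16) = 0*(-16) = 0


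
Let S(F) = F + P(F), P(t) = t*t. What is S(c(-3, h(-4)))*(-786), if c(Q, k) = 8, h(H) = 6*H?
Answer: -56592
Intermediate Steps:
P(t) = t²
S(F) = F + F²
S(c(-3, h(-4)))*(-786) = (8*(1 + 8))*(-786) = (8*9)*(-786) = 72*(-786) = -56592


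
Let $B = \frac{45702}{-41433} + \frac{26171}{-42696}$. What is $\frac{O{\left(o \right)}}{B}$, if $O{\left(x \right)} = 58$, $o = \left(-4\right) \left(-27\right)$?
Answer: $- \frac{34201118448}{1011878545} \approx -33.8$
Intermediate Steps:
$o = 108$
$B = - \frac{1011878545}{589674456}$ ($B = 45702 \left(- \frac{1}{41433}\right) + 26171 \left(- \frac{1}{42696}\right) = - \frac{15234}{13811} - \frac{26171}{42696} = - \frac{1011878545}{589674456} \approx -1.716$)
$\frac{O{\left(o \right)}}{B} = \frac{58}{- \frac{1011878545}{589674456}} = 58 \left(- \frac{589674456}{1011878545}\right) = - \frac{34201118448}{1011878545}$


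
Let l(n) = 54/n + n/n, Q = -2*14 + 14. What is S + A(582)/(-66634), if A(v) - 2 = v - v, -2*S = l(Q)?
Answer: 333163/233219 ≈ 1.4285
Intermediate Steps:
Q = -14 (Q = -28 + 14 = -14)
l(n) = 1 + 54/n (l(n) = 54/n + 1 = 1 + 54/n)
S = 10/7 (S = -(54 - 14)/(2*(-14)) = -(-1)*40/28 = -½*(-20/7) = 10/7 ≈ 1.4286)
A(v) = 2 (A(v) = 2 + (v - v) = 2 + 0 = 2)
S + A(582)/(-66634) = 10/7 + 2/(-66634) = 10/7 + 2*(-1/66634) = 10/7 - 1/33317 = 333163/233219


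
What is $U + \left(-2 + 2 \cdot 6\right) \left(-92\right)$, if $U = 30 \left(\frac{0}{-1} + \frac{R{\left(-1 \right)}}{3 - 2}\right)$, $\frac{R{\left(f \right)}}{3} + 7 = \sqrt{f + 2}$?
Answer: $-1460$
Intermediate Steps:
$R{\left(f \right)} = -21 + 3 \sqrt{2 + f}$ ($R{\left(f \right)} = -21 + 3 \sqrt{f + 2} = -21 + 3 \sqrt{2 + f}$)
$U = -540$ ($U = 30 \left(\frac{0}{-1} + \frac{-21 + 3 \sqrt{2 - 1}}{3 - 2}\right) = 30 \left(0 \left(-1\right) + \frac{-21 + 3 \sqrt{1}}{1}\right) = 30 \left(0 + \left(-21 + 3 \cdot 1\right) 1\right) = 30 \left(0 + \left(-21 + 3\right) 1\right) = 30 \left(0 - 18\right) = 30 \left(-18\right) = -540$)
$U + \left(-2 + 2 \cdot 6\right) \left(-92\right) = -540 + \left(-2 + 2 \cdot 6\right) \left(-92\right) = -540 + \left(-2 + 12\right) \left(-92\right) = -540 + 10 \left(-92\right) = -540 - 920 = -1460$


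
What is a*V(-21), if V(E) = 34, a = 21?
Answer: 714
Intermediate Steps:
a*V(-21) = 21*34 = 714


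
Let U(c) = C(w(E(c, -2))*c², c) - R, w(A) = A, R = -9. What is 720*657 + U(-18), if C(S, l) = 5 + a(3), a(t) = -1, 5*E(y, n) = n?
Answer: 473053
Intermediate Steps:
E(y, n) = n/5
C(S, l) = 4 (C(S, l) = 5 - 1 = 4)
U(c) = 13 (U(c) = 4 - 1*(-9) = 4 + 9 = 13)
720*657 + U(-18) = 720*657 + 13 = 473040 + 13 = 473053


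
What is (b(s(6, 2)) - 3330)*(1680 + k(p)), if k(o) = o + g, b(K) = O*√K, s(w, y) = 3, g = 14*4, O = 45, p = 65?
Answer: -5997330 + 81045*√3 ≈ -5.8570e+6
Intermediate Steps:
g = 56
b(K) = 45*√K
k(o) = 56 + o (k(o) = o + 56 = 56 + o)
(b(s(6, 2)) - 3330)*(1680 + k(p)) = (45*√3 - 3330)*(1680 + (56 + 65)) = (-3330 + 45*√3)*(1680 + 121) = (-3330 + 45*√3)*1801 = -5997330 + 81045*√3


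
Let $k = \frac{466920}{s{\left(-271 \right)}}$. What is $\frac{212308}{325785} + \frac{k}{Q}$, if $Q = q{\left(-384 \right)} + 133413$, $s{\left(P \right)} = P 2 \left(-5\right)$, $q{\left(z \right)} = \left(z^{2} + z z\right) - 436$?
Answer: $\frac{24634005420272}{37777350641415} \approx 0.65208$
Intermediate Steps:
$q{\left(z \right)} = -436 + 2 z^{2}$ ($q{\left(z \right)} = \left(z^{2} + z^{2}\right) - 436 = 2 z^{2} - 436 = -436 + 2 z^{2}$)
$s{\left(P \right)} = - 10 P$ ($s{\left(P \right)} = 2 P \left(-5\right) = - 10 P$)
$Q = 427889$ ($Q = \left(-436 + 2 \left(-384\right)^{2}\right) + 133413 = \left(-436 + 2 \cdot 147456\right) + 133413 = \left(-436 + 294912\right) + 133413 = 294476 + 133413 = 427889$)
$k = \frac{46692}{271}$ ($k = \frac{466920}{\left(-10\right) \left(-271\right)} = \frac{466920}{2710} = 466920 \cdot \frac{1}{2710} = \frac{46692}{271} \approx 172.3$)
$\frac{212308}{325785} + \frac{k}{Q} = \frac{212308}{325785} + \frac{46692}{271 \cdot 427889} = 212308 \cdot \frac{1}{325785} + \frac{46692}{271} \cdot \frac{1}{427889} = \frac{212308}{325785} + \frac{46692}{115957919} = \frac{24634005420272}{37777350641415}$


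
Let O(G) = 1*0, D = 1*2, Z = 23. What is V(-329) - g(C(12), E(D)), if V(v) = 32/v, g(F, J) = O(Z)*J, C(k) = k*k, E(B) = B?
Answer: -32/329 ≈ -0.097264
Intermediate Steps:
D = 2
O(G) = 0
C(k) = k**2
g(F, J) = 0 (g(F, J) = 0*J = 0)
V(-329) - g(C(12), E(D)) = 32/(-329) - 1*0 = 32*(-1/329) + 0 = -32/329 + 0 = -32/329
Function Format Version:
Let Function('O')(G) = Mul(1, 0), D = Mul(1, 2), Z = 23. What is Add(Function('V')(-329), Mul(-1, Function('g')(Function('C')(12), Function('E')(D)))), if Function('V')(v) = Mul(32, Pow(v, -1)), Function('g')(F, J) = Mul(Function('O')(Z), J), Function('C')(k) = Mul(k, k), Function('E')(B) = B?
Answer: Rational(-32, 329) ≈ -0.097264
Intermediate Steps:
D = 2
Function('O')(G) = 0
Function('C')(k) = Pow(k, 2)
Function('g')(F, J) = 0 (Function('g')(F, J) = Mul(0, J) = 0)
Add(Function('V')(-329), Mul(-1, Function('g')(Function('C')(12), Function('E')(D)))) = Add(Mul(32, Pow(-329, -1)), Mul(-1, 0)) = Add(Mul(32, Rational(-1, 329)), 0) = Add(Rational(-32, 329), 0) = Rational(-32, 329)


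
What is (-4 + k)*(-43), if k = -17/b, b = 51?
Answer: 559/3 ≈ 186.33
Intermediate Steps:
k = -⅓ (k = -17/51 = -17*1/51 = -⅓ ≈ -0.33333)
(-4 + k)*(-43) = (-4 - ⅓)*(-43) = -13/3*(-43) = 559/3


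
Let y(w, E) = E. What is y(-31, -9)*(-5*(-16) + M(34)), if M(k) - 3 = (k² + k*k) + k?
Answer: -21861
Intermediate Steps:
M(k) = 3 + k + 2*k² (M(k) = 3 + ((k² + k*k) + k) = 3 + ((k² + k²) + k) = 3 + (2*k² + k) = 3 + (k + 2*k²) = 3 + k + 2*k²)
y(-31, -9)*(-5*(-16) + M(34)) = -9*(-5*(-16) + (3 + 34 + 2*34²)) = -9*(80 + (3 + 34 + 2*1156)) = -9*(80 + (3 + 34 + 2312)) = -9*(80 + 2349) = -9*2429 = -21861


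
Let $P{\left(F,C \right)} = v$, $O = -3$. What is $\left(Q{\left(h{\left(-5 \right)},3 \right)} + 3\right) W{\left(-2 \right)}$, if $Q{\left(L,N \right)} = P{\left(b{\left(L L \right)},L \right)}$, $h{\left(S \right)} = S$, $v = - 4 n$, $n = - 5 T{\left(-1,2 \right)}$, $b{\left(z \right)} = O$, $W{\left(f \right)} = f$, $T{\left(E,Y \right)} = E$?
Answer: $34$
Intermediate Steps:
$b{\left(z \right)} = -3$
$n = 5$ ($n = \left(-5\right) \left(-1\right) = 5$)
$v = -20$ ($v = \left(-4\right) 5 = -20$)
$P{\left(F,C \right)} = -20$
$Q{\left(L,N \right)} = -20$
$\left(Q{\left(h{\left(-5 \right)},3 \right)} + 3\right) W{\left(-2 \right)} = \left(-20 + 3\right) \left(-2\right) = \left(-17\right) \left(-2\right) = 34$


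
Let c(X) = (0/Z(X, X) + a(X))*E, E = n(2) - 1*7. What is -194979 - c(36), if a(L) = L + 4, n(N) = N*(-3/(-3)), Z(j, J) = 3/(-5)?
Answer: -194779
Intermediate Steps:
Z(j, J) = -⅗ (Z(j, J) = 3*(-⅕) = -⅗)
n(N) = N (n(N) = N*(-3*(-⅓)) = N*1 = N)
a(L) = 4 + L
E = -5 (E = 2 - 1*7 = 2 - 7 = -5)
c(X) = -20 - 5*X (c(X) = (0/(-⅗) + (4 + X))*(-5) = (0*(-5/3) + (4 + X))*(-5) = (0 + (4 + X))*(-5) = (4 + X)*(-5) = -20 - 5*X)
-194979 - c(36) = -194979 - (-20 - 5*36) = -194979 - (-20 - 180) = -194979 - 1*(-200) = -194979 + 200 = -194779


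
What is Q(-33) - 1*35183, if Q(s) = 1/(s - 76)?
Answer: -3834948/109 ≈ -35183.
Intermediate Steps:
Q(s) = 1/(-76 + s)
Q(-33) - 1*35183 = 1/(-76 - 33) - 1*35183 = 1/(-109) - 35183 = -1/109 - 35183 = -3834948/109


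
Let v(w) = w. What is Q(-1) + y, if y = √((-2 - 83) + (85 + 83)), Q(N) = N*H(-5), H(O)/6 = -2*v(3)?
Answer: 36 + √83 ≈ 45.110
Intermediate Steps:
H(O) = -36 (H(O) = 6*(-2*3) = 6*(-6) = -36)
Q(N) = -36*N (Q(N) = N*(-36) = -36*N)
y = √83 (y = √(-85 + 168) = √83 ≈ 9.1104)
Q(-1) + y = -36*(-1) + √83 = 36 + √83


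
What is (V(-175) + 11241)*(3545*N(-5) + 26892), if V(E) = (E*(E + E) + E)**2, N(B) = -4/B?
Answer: 110890400592448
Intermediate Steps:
V(E) = (E + 2*E**2)**2 (V(E) = (E*(2*E) + E)**2 = (2*E**2 + E)**2 = (E + 2*E**2)**2)
(V(-175) + 11241)*(3545*N(-5) + 26892) = ((-175)**2*(1 + 2*(-175))**2 + 11241)*(3545*(-4/(-5)) + 26892) = (30625*(1 - 350)**2 + 11241)*(3545*(-4*(-1/5)) + 26892) = (30625*(-349)**2 + 11241)*(3545*(4/5) + 26892) = (30625*121801 + 11241)*(2836 + 26892) = (3730155625 + 11241)*29728 = 3730166866*29728 = 110890400592448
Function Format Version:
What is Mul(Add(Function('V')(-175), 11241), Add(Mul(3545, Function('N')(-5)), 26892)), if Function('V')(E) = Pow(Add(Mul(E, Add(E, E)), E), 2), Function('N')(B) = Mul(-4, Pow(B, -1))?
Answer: 110890400592448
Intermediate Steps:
Function('V')(E) = Pow(Add(E, Mul(2, Pow(E, 2))), 2) (Function('V')(E) = Pow(Add(Mul(E, Mul(2, E)), E), 2) = Pow(Add(Mul(2, Pow(E, 2)), E), 2) = Pow(Add(E, Mul(2, Pow(E, 2))), 2))
Mul(Add(Function('V')(-175), 11241), Add(Mul(3545, Function('N')(-5)), 26892)) = Mul(Add(Mul(Pow(-175, 2), Pow(Add(1, Mul(2, -175)), 2)), 11241), Add(Mul(3545, Mul(-4, Pow(-5, -1))), 26892)) = Mul(Add(Mul(30625, Pow(Add(1, -350), 2)), 11241), Add(Mul(3545, Mul(-4, Rational(-1, 5))), 26892)) = Mul(Add(Mul(30625, Pow(-349, 2)), 11241), Add(Mul(3545, Rational(4, 5)), 26892)) = Mul(Add(Mul(30625, 121801), 11241), Add(2836, 26892)) = Mul(Add(3730155625, 11241), 29728) = Mul(3730166866, 29728) = 110890400592448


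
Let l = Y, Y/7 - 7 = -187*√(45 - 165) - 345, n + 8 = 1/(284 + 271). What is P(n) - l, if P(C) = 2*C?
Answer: 1304252/555 + 2618*I*√30 ≈ 2350.0 + 14339.0*I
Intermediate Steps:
n = -4439/555 (n = -8 + 1/(284 + 271) = -8 + 1/555 = -4439/555 ≈ -7.9982)
Y = -2366 - 2618*I*√30 (Y = 49 + 7*(-187*√(45 - 165) - 345) = 49 + 7*(-374*I*√30 - 345) = 49 + 7*(-345 - 374*I*√30) = 49 + (-2415 - 2618*I*√30) = -2366 - 2618*I*√30 ≈ -2366.0 - 14339.0*I)
l = -2366 - 2618*I*√30 ≈ -2366.0 - 14339.0*I
P(n) - l = 2*(-4439/555) - (-2366 - 2618*I*√30) = -8878/555 + (2366 + 2618*I*√30) = 1304252/555 + 2618*I*√30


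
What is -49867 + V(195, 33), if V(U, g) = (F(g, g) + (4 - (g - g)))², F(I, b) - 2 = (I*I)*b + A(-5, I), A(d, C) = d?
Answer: 1291489977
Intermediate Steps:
F(I, b) = -3 + b*I² (F(I, b) = 2 + ((I*I)*b - 5) = 2 + (I²*b - 5) = 2 + (b*I² - 5) = 2 + (-5 + b*I²) = -3 + b*I²)
V(U, g) = (1 + g³)² (V(U, g) = ((-3 + g*g²) + (4 - (g - g)))² = ((-3 + g³) + (4 - 1*0))² = ((-3 + g³) + (4 + 0))² = ((-3 + g³) + 4)² = (1 + g³)²)
-49867 + V(195, 33) = -49867 + (1 + 33³)² = -49867 + (1 + 35937)² = -49867 + 35938² = -49867 + 1291539844 = 1291489977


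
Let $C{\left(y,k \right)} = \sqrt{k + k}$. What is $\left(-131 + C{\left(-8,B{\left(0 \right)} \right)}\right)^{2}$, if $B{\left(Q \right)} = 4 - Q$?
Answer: $17169 - 524 \sqrt{2} \approx 16428.0$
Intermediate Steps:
$C{\left(y,k \right)} = \sqrt{2} \sqrt{k}$ ($C{\left(y,k \right)} = \sqrt{2 k} = \sqrt{2} \sqrt{k}$)
$\left(-131 + C{\left(-8,B{\left(0 \right)} \right)}\right)^{2} = \left(-131 + \sqrt{2} \sqrt{4 - 0}\right)^{2} = \left(-131 + \sqrt{2} \sqrt{4 + 0}\right)^{2} = \left(-131 + \sqrt{2} \sqrt{4}\right)^{2} = \left(-131 + \sqrt{2} \cdot 2\right)^{2} = \left(-131 + 2 \sqrt{2}\right)^{2}$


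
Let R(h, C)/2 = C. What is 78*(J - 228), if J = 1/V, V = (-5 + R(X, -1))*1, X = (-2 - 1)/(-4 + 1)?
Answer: -124566/7 ≈ -17795.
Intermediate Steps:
X = 1 (X = -3/(-3) = -3*(-⅓) = 1)
R(h, C) = 2*C
V = -7 (V = (-5 + 2*(-1))*1 = (-5 - 2)*1 = -7*1 = -7)
J = -⅐ (J = 1/(-7) = -⅐ ≈ -0.14286)
78*(J - 228) = 78*(-⅐ - 228) = 78*(-1597/7) = -124566/7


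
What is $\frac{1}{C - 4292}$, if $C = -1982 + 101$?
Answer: $- \frac{1}{6173} \approx -0.000162$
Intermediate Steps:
$C = -1881$
$\frac{1}{C - 4292} = \frac{1}{-1881 - 4292} = \frac{1}{-6173} = - \frac{1}{6173}$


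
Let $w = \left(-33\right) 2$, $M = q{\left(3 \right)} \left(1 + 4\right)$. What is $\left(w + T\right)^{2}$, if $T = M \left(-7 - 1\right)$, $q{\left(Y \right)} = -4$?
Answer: $8836$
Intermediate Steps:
$M = -20$ ($M = - 4 \left(1 + 4\right) = \left(-4\right) 5 = -20$)
$w = -66$
$T = 160$ ($T = - 20 \left(-7 - 1\right) = \left(-20\right) \left(-8\right) = 160$)
$\left(w + T\right)^{2} = \left(-66 + 160\right)^{2} = 94^{2} = 8836$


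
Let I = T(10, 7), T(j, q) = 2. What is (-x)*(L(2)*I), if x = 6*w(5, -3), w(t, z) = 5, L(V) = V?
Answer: -120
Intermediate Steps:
I = 2
x = 30 (x = 6*5 = 30)
(-x)*(L(2)*I) = (-1*30)*(2*2) = -30*4 = -120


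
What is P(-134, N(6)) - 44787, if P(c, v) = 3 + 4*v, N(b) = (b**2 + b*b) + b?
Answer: -44472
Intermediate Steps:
N(b) = b + 2*b**2 (N(b) = (b**2 + b**2) + b = 2*b**2 + b = b + 2*b**2)
P(-134, N(6)) - 44787 = (3 + 4*(6*(1 + 2*6))) - 44787 = (3 + 4*(6*(1 + 12))) - 44787 = (3 + 4*(6*13)) - 44787 = (3 + 4*78) - 44787 = (3 + 312) - 44787 = 315 - 44787 = -44472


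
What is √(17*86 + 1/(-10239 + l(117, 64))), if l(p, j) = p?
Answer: √149789030286/10122 ≈ 38.236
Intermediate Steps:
√(17*86 + 1/(-10239 + l(117, 64))) = √(17*86 + 1/(-10239 + 117)) = √(1462 + 1/(-10122)) = √(1462 + 1*(-1/10122)) = √(1462 - 1/10122) = √(14798363/10122) = √149789030286/10122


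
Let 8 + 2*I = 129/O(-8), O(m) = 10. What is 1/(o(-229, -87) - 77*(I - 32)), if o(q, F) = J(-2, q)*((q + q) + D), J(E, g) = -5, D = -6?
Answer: 20/91907 ≈ 0.00021761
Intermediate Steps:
o(q, F) = 30 - 10*q (o(q, F) = -5*((q + q) - 6) = -5*(2*q - 6) = -5*(-6 + 2*q) = 30 - 10*q)
I = 49/20 (I = -4 + (129/10)/2 = -4 + (129*(1/10))/2 = -4 + (1/2)*(129/10) = -4 + 129/20 = 49/20 ≈ 2.4500)
1/(o(-229, -87) - 77*(I - 32)) = 1/((30 - 10*(-229)) - 77*(49/20 - 32)) = 1/((30 + 2290) - 77*(-591/20)) = 1/(2320 + 45507/20) = 1/(91907/20) = 20/91907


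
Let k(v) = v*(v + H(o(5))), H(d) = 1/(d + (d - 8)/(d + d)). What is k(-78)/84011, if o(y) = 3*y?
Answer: 2778048/38393027 ≈ 0.072358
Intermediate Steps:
H(d) = 1/(d + (-8 + d)/(2*d)) (H(d) = 1/(d + (-8 + d)/((2*d))) = 1/(d + (-8 + d)*(1/(2*d))) = 1/(d + (-8 + d)/(2*d)))
k(v) = v*(30/457 + v) (k(v) = v*(v + 2*(3*5)/(-8 + 3*5 + 2*(3*5)²)) = v*(v + 2*15/(-8 + 15 + 2*15²)) = v*(v + 2*15/(-8 + 15 + 2*225)) = v*(v + 2*15/(-8 + 15 + 450)) = v*(v + 2*15/457) = v*(v + 2*15*(1/457)) = v*(v + 30/457) = v*(30/457 + v))
k(-78)/84011 = ((1/457)*(-78)*(30 + 457*(-78)))/84011 = ((1/457)*(-78)*(30 - 35646))*(1/84011) = ((1/457)*(-78)*(-35616))*(1/84011) = (2778048/457)*(1/84011) = 2778048/38393027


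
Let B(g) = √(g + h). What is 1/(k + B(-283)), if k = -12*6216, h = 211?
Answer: -1036/77277313 - I*√2/927327756 ≈ -1.3406e-5 - 1.525e-9*I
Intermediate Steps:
B(g) = √(211 + g) (B(g) = √(g + 211) = √(211 + g))
k = -74592
1/(k + B(-283)) = 1/(-74592 + √(211 - 283)) = 1/(-74592 + √(-72)) = 1/(-74592 + 6*I*√2)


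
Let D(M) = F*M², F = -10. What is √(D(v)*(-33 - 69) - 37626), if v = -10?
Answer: √64374 ≈ 253.72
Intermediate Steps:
D(M) = -10*M²
√(D(v)*(-33 - 69) - 37626) = √((-10*(-10)²)*(-33 - 69) - 37626) = √(-10*100*(-102) - 37626) = √(-1000*(-102) - 37626) = √(102000 - 37626) = √64374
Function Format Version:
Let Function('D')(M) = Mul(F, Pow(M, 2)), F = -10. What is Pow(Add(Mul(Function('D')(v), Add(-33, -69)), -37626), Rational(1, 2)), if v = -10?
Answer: Pow(64374, Rational(1, 2)) ≈ 253.72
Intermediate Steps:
Function('D')(M) = Mul(-10, Pow(M, 2))
Pow(Add(Mul(Function('D')(v), Add(-33, -69)), -37626), Rational(1, 2)) = Pow(Add(Mul(Mul(-10, Pow(-10, 2)), Add(-33, -69)), -37626), Rational(1, 2)) = Pow(Add(Mul(Mul(-10, 100), -102), -37626), Rational(1, 2)) = Pow(Add(Mul(-1000, -102), -37626), Rational(1, 2)) = Pow(Add(102000, -37626), Rational(1, 2)) = Pow(64374, Rational(1, 2))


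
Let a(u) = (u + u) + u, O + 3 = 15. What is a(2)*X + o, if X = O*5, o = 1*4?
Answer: 364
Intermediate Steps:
O = 12 (O = -3 + 15 = 12)
a(u) = 3*u (a(u) = 2*u + u = 3*u)
o = 4
X = 60 (X = 12*5 = 60)
a(2)*X + o = (3*2)*60 + 4 = 6*60 + 4 = 360 + 4 = 364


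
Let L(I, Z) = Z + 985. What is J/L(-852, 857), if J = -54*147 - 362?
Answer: -4150/921 ≈ -4.5060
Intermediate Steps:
L(I, Z) = 985 + Z
J = -8300 (J = -7938 - 362 = -8300)
J/L(-852, 857) = -8300/(985 + 857) = -8300/1842 = -8300*1/1842 = -4150/921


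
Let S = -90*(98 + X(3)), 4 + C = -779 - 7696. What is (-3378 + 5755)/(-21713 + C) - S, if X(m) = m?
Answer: 274442903/30192 ≈ 9089.9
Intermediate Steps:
C = -8479 (C = -4 + (-779 - 7696) = -4 - 8475 = -8479)
S = -9090 (S = -90*(98 + 3) = -90*101 = -9090)
(-3378 + 5755)/(-21713 + C) - S = (-3378 + 5755)/(-21713 - 8479) - 1*(-9090) = 2377/(-30192) + 9090 = 2377*(-1/30192) + 9090 = -2377/30192 + 9090 = 274442903/30192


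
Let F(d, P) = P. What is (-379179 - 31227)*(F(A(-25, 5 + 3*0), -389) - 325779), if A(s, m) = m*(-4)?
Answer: 133861304208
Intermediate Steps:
A(s, m) = -4*m
(-379179 - 31227)*(F(A(-25, 5 + 3*0), -389) - 325779) = (-379179 - 31227)*(-389 - 325779) = -410406*(-326168) = 133861304208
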